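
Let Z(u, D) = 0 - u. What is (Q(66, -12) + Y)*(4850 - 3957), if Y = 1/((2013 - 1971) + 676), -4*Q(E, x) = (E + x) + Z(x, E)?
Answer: -5289239/359 ≈ -14733.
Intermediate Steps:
Z(u, D) = -u
Q(E, x) = -E/4 (Q(E, x) = -((E + x) - x)/4 = -E/4)
Y = 1/718 (Y = 1/(42 + 676) = 1/718 ≈ 0.0013928)
(Q(66, -12) + Y)*(4850 - 3957) = (-1/4*66 + 1/718)*(4850 - 3957) = (-33/2 + 1/718)*893 = -5923/359*893 = -5289239/359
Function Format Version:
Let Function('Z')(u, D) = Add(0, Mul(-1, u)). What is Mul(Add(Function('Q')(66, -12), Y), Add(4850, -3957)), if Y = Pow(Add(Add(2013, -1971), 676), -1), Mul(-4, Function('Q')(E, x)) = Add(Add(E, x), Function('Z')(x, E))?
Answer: Rational(-5289239, 359) ≈ -14733.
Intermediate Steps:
Function('Z')(u, D) = Mul(-1, u)
Function('Q')(E, x) = Mul(Rational(-1, 4), E) (Function('Q')(E, x) = Mul(Rational(-1, 4), Add(Add(E, x), Mul(-1, x))) = Mul(Rational(-1, 4), E))
Y = Rational(1, 718) (Y = Pow(Add(42, 676), -1) = Pow(718, -1) = Rational(1, 718) ≈ 0.0013928)
Mul(Add(Function('Q')(66, -12), Y), Add(4850, -3957)) = Mul(Add(Mul(Rational(-1, 4), 66), Rational(1, 718)), Add(4850, -3957)) = Mul(Add(Rational(-33, 2), Rational(1, 718)), 893) = Mul(Rational(-5923, 359), 893) = Rational(-5289239, 359)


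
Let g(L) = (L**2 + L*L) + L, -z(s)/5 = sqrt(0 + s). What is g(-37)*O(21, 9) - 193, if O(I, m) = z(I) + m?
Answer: 24116 - 13505*sqrt(21) ≈ -37772.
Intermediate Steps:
z(s) = -5*sqrt(s) (z(s) = -5*sqrt(0 + s) = -5*sqrt(s))
g(L) = L + 2*L**2 (g(L) = (L**2 + L**2) + L = 2*L**2 + L = L + 2*L**2)
O(I, m) = m - 5*sqrt(I) (O(I, m) = -5*sqrt(I) + m = m - 5*sqrt(I))
g(-37)*O(21, 9) - 193 = (-37*(1 + 2*(-37)))*(9 - 5*sqrt(21)) - 193 = (-37*(1 - 74))*(9 - 5*sqrt(21)) - 193 = (-37*(-73))*(9 - 5*sqrt(21)) - 193 = 2701*(9 - 5*sqrt(21)) - 193 = (24309 - 13505*sqrt(21)) - 193 = 24116 - 13505*sqrt(21)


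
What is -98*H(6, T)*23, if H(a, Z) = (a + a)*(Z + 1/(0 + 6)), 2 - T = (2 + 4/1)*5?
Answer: 752836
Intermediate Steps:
T = -28 (T = 2 - (2 + 4/1)*5 = 2 - (2 + 4*1)*5 = 2 - (2 + 4)*5 = 2 - 6*5 = 2 - 1*30 = 2 - 30 = -28)
H(a, Z) = 2*a*(⅙ + Z) (H(a, Z) = (2*a)*(Z + 1/6) = (2*a)*(Z + ⅙) = (2*a)*(⅙ + Z) = 2*a*(⅙ + Z))
-98*H(6, T)*23 = -98*6*(1 + 6*(-28))/3*23 = -98*6*(1 - 168)/3*23 = -98*6*(-167)/3*23 = -98*(-334)*23 = 32732*23 = 752836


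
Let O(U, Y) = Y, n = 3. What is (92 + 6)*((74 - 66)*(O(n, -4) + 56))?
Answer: 40768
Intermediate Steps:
(92 + 6)*((74 - 66)*(O(n, -4) + 56)) = (92 + 6)*((74 - 66)*(-4 + 56)) = 98*(8*52) = 98*416 = 40768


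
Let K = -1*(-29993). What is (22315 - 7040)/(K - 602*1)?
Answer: 15275/29391 ≈ 0.51972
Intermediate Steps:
K = 29993
(22315 - 7040)/(K - 602*1) = (22315 - 7040)/(29993 - 602*1) = 15275/(29993 - 602) = 15275/29391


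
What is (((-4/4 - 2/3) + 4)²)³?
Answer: 117649/729 ≈ 161.38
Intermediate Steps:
(((-4/4 - 2/3) + 4)²)³ = (((-4*¼ - 2*⅓) + 4)²)³ = (((-1 - ⅔) + 4)²)³ = ((-5/3 + 4)²)³ = ((7/3)²)³ = (49/9)³ = 117649/729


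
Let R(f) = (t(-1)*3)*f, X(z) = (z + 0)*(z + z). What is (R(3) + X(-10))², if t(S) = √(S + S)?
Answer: 39838 + 3600*I*√2 ≈ 39838.0 + 5091.2*I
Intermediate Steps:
t(S) = √2*√S (t(S) = √(2*S) = √2*√S)
X(z) = 2*z² (X(z) = z*(2*z) = 2*z²)
R(f) = 3*I*f*√2 (R(f) = ((√2*√(-1))*3)*f = ((√2*I)*3)*f = ((I*√2)*3)*f = (3*I*√2)*f = 3*I*f*√2)
(R(3) + X(-10))² = (3*I*3*√2 + 2*(-10)²)² = (9*I*√2 + 2*100)² = (9*I*√2 + 200)² = (200 + 9*I*√2)²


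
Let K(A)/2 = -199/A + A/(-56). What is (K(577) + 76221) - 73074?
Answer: 50498859/16156 ≈ 3125.7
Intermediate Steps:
K(A) = -398/A - A/28 (K(A) = 2*(-199/A + A/(-56)) = 2*(-199/A + A*(-1/56)) = 2*(-199/A - A/56) = -398/A - A/28)
(K(577) + 76221) - 73074 = ((-398/577 - 1/28*577) + 76221) - 73074 = ((-398*1/577 - 577/28) + 76221) - 73074 = ((-398/577 - 577/28) + 76221) - 73074 = (-344073/16156 + 76221) - 73074 = 1231082403/16156 - 73074 = 50498859/16156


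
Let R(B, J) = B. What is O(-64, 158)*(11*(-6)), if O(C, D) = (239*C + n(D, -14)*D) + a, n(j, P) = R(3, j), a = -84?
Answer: 983796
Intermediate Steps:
n(j, P) = 3
O(C, D) = -84 + 3*D + 239*C (O(C, D) = (239*C + 3*D) - 84 = (3*D + 239*C) - 84 = -84 + 3*D + 239*C)
O(-64, 158)*(11*(-6)) = (-84 + 3*158 + 239*(-64))*(11*(-6)) = (-84 + 474 - 15296)*(-66) = -14906*(-66) = 983796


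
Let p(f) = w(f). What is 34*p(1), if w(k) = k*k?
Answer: 34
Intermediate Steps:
w(k) = k²
p(f) = f²
34*p(1) = 34*1² = 34*1 = 34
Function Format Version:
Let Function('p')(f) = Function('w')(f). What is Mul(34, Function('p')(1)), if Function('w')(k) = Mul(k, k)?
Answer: 34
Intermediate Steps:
Function('w')(k) = Pow(k, 2)
Function('p')(f) = Pow(f, 2)
Mul(34, Function('p')(1)) = Mul(34, Pow(1, 2)) = Mul(34, 1) = 34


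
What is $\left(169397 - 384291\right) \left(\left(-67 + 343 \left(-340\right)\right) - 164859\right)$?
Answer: $60502546124$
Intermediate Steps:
$\left(169397 - 384291\right) \left(\left(-67 + 343 \left(-340\right)\right) - 164859\right) = - 214894 \left(\left(-67 - 116620\right) - 164859\right) = - 214894 \left(-116687 - 164859\right) = \left(-214894\right) \left(-281546\right) = 60502546124$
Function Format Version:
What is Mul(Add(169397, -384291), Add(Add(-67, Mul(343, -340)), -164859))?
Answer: 60502546124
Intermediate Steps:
Mul(Add(169397, -384291), Add(Add(-67, Mul(343, -340)), -164859)) = Mul(-214894, Add(Add(-67, -116620), -164859)) = Mul(-214894, Add(-116687, -164859)) = Mul(-214894, -281546) = 60502546124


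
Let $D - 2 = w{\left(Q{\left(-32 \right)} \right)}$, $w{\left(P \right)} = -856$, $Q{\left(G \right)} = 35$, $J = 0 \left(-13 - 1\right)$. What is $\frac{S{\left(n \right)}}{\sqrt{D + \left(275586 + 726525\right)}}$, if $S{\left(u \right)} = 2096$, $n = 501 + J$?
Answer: $\frac{2096 \sqrt{1001257}}{1001257} \approx 2.0947$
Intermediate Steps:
$J = 0$ ($J = 0 \left(-14\right) = 0$)
$n = 501$ ($n = 501 + 0 = 501$)
$D = -854$ ($D = 2 - 856 = -854$)
$\frac{S{\left(n \right)}}{\sqrt{D + \left(275586 + 726525\right)}} = \frac{2096}{\sqrt{-854 + \left(275586 + 726525\right)}} = \frac{2096}{\sqrt{-854 + 1002111}} = \frac{2096}{\sqrt{1001257}} = 2096 \frac{\sqrt{1001257}}{1001257} = \frac{2096 \sqrt{1001257}}{1001257}$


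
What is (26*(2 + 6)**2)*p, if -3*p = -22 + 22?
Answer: 0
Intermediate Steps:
p = 0 (p = -(-22 + 22)/3 = -1/3*0 = 0)
(26*(2 + 6)**2)*p = (26*(2 + 6)**2)*0 = (26*8**2)*0 = (26*64)*0 = 1664*0 = 0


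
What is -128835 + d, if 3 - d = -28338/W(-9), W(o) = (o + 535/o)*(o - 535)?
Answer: -21585931743/167552 ≈ -1.2883e+5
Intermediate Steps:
W(o) = (-535 + o)*(o + 535/o) (W(o) = (o + 535/o)*(-535 + o) = (-535 + o)*(o + 535/o))
d = 630177/167552 (d = 3 - (-28338)/(535 + (-9)² - 286225/(-9) - 535*(-9)) = 3 - (-28338)/(535 + 81 - 286225*(-⅑) + 4815) = 3 - (-28338)/(535 + 81 + 286225/9 + 4815) = 3 - (-28338)/335104/9 = 3 - (-28338)*9/335104 = 3 - 1*(-127521/167552) = 3 + 127521/167552 = 630177/167552 ≈ 3.7611)
-128835 + d = -128835 + 630177/167552 = -21585931743/167552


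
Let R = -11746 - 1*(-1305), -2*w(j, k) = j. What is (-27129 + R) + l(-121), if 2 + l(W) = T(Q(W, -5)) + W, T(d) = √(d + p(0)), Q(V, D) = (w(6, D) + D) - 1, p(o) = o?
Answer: -37693 + 3*I ≈ -37693.0 + 3.0*I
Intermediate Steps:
w(j, k) = -j/2
R = -10441 (R = -11746 + 1305 = -10441)
Q(V, D) = -4 + D (Q(V, D) = (-½*6 + D) - 1 = (-3 + D) - 1 = -4 + D)
T(d) = √d (T(d) = √(d + 0) = √d)
l(W) = -2 + W + 3*I (l(W) = -2 + (√(-4 - 5) + W) = -2 + (√(-9) + W) = -2 + (3*I + W) = -2 + (W + 3*I) = -2 + W + 3*I)
(-27129 + R) + l(-121) = (-27129 - 10441) + (-2 - 121 + 3*I) = -37570 + (-123 + 3*I) = -37693 + 3*I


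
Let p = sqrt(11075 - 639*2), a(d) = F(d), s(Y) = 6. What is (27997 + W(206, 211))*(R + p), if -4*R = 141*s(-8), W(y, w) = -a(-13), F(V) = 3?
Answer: -5920731 + 27994*sqrt(9797) ≈ -3.1499e+6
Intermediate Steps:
a(d) = 3
p = sqrt(9797) (p = sqrt(11075 - 1278) = sqrt(9797) ≈ 98.980)
W(y, w) = -3 (W(y, w) = -1*3 = -3)
R = -423/2 (R = -141*6/4 = -1/4*846 = -423/2 ≈ -211.50)
(27997 + W(206, 211))*(R + p) = (27997 - 3)*(-423/2 + sqrt(9797)) = 27994*(-423/2 + sqrt(9797)) = -5920731 + 27994*sqrt(9797)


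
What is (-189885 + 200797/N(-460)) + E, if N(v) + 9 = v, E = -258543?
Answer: -210513529/469 ≈ -4.4886e+5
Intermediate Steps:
N(v) = -9 + v
(-189885 + 200797/N(-460)) + E = (-189885 + 200797/(-9 - 460)) - 258543 = (-189885 + 200797/(-469)) - 258543 = (-189885 + 200797*(-1/469)) - 258543 = (-189885 - 200797/469) - 258543 = -89256862/469 - 258543 = -210513529/469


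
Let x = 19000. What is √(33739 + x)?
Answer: √52739 ≈ 229.65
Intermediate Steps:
√(33739 + x) = √(33739 + 19000) = √52739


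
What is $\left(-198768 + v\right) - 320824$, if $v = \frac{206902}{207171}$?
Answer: $- \frac{107644187330}{207171} \approx -5.1959 \cdot 10^{5}$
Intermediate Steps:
$v = \frac{206902}{207171}$ ($v = 206902 \cdot \frac{1}{207171} = \frac{206902}{207171} \approx 0.9987$)
$\left(-198768 + v\right) - 320824 = \left(-198768 + \frac{206902}{207171}\right) - 320824 = - \frac{41178758426}{207171} - 320824 = - \frac{107644187330}{207171}$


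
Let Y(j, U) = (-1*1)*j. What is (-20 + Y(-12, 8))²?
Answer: 64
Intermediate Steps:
Y(j, U) = -j
(-20 + Y(-12, 8))² = (-20 - 1*(-12))² = (-20 + 12)² = (-8)² = 64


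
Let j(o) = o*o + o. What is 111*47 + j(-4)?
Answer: 5229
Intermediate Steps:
j(o) = o + o**2 (j(o) = o**2 + o = o + o**2)
111*47 + j(-4) = 111*47 - 4*(1 - 4) = 5217 - 4*(-3) = 5217 + 12 = 5229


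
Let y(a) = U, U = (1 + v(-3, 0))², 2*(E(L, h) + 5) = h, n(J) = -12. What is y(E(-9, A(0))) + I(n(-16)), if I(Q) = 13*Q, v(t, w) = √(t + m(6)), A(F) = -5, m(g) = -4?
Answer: -162 + 2*I*√7 ≈ -162.0 + 5.2915*I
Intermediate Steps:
E(L, h) = -5 + h/2
v(t, w) = √(-4 + t) (v(t, w) = √(t - 4) = √(-4 + t))
U = (1 + I*√7)² (U = (1 + √(-4 - 3))² = (1 + √(-7))² = (1 + I*√7)² ≈ -6.0 + 5.2915*I)
y(a) = (1 + I*√7)²
y(E(-9, A(0))) + I(n(-16)) = (1 + I*√7)² + 13*(-12) = (1 + I*√7)² - 156 = -156 + (1 + I*√7)²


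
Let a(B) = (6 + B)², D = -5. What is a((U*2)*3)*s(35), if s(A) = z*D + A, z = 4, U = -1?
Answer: 0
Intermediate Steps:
s(A) = -20 + A (s(A) = 4*(-5) + A = -20 + A)
a((U*2)*3)*s(35) = (6 - 1*2*3)²*(-20 + 35) = (6 - 2*3)²*15 = (6 - 6)²*15 = 0²*15 = 0*15 = 0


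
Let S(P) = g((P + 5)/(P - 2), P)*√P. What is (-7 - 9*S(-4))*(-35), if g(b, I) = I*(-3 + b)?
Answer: 245 + 7980*I ≈ 245.0 + 7980.0*I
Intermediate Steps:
S(P) = P^(3/2)*(-3 + (5 + P)/(-2 + P)) (S(P) = (P*(-3 + (P + 5)/(P - 2)))*√P = (P*(-3 + (5 + P)/(-2 + P)))*√P = P^(3/2)*(-3 + (5 + P)/(-2 + P)))
(-7 - 9*S(-4))*(-35) = (-7 - 9*(-4)^(3/2)*(11 - 2*(-4))/(-2 - 4))*(-35) = (-7 - 9*(-8*I)*(11 + 8)/(-6))*(-35) = (-7 - 9*(-8*I)*(-1)*19/6)*(-35) = (-7 - 228*I)*(-35) = 245 + 7980*I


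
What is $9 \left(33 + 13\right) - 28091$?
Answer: $-27677$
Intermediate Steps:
$9 \left(33 + 13\right) - 28091 = 9 \cdot 46 - 28091 = 414 - 28091 = -27677$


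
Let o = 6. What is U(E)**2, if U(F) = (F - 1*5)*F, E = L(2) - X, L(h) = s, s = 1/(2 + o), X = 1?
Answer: 108241/4096 ≈ 26.426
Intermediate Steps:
s = 1/8 (s = 1/(2 + 6) = 1/8 ≈ 0.12500)
L(h) = 1/8
E = -7/8 (E = 1/8 - 1*1 = 1/8 - 1 = -7/8 ≈ -0.87500)
U(F) = F*(-5 + F) (U(F) = (F - 5)*F = (-5 + F)*F = F*(-5 + F))
U(E)**2 = (-7*(-5 - 7/8)/8)**2 = (-7/8*(-47/8))**2 = (329/64)**2 = 108241/4096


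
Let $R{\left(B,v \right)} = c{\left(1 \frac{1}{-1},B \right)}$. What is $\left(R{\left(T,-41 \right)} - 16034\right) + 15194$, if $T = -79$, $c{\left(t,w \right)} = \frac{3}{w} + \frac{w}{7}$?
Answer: $- \frac{470782}{553} \approx -851.32$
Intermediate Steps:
$c{\left(t,w \right)} = \frac{3}{w} + \frac{w}{7}$ ($c{\left(t,w \right)} = \frac{3}{w} + w \frac{1}{7} = \frac{3}{w} + \frac{w}{7}$)
$R{\left(B,v \right)} = \frac{3}{B} + \frac{B}{7}$
$\left(R{\left(T,-41 \right)} - 16034\right) + 15194 = \left(\left(\frac{3}{-79} + \frac{1}{7} \left(-79\right)\right) - 16034\right) + 15194 = \left(\left(3 \left(- \frac{1}{79}\right) - \frac{79}{7}\right) - 16034\right) + 15194 = \left(\left(- \frac{3}{79} - \frac{79}{7}\right) - 16034\right) + 15194 = \left(- \frac{6262}{553} - 16034\right) + 15194 = - \frac{8873064}{553} + 15194 = - \frac{470782}{553}$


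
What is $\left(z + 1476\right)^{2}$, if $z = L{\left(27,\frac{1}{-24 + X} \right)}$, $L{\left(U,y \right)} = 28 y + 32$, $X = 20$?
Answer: $2253001$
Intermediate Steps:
$L{\left(U,y \right)} = 32 + 28 y$
$z = 25$ ($z = 32 + \frac{28}{-24 + 20} = 32 + \frac{28}{-4} = 32 + 28 \left(- \frac{1}{4}\right) = 32 - 7 = 25$)
$\left(z + 1476\right)^{2} = \left(25 + 1476\right)^{2} = 1501^{2} = 2253001$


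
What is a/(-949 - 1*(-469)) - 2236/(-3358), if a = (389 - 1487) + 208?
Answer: 203095/80592 ≈ 2.5200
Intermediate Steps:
a = -890 (a = -1098 + 208 = -890)
a/(-949 - 1*(-469)) - 2236/(-3358) = -890/(-949 - 1*(-469)) - 2236/(-3358) = -890/(-949 + 469) - 2236*(-1/3358) = -890/(-480) + 1118/1679 = -890*(-1/480) + 1118/1679 = 89/48 + 1118/1679 = 203095/80592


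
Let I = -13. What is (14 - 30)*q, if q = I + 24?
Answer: -176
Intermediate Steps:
q = 11 (q = -13 + 24 = 11)
(14 - 30)*q = (14 - 30)*11 = -16*11 = -176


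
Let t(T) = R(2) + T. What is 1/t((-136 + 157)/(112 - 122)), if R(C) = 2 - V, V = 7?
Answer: -10/71 ≈ -0.14085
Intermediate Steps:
R(C) = -5 (R(C) = 2 - 1*7 = 2 - 7 = -5)
t(T) = -5 + T
1/t((-136 + 157)/(112 - 122)) = 1/(-5 + (-136 + 157)/(112 - 122)) = 1/(-5 + 21/(-10)) = 1/(-5 + 21*(-1/10)) = 1/(-5 - 21/10) = 1/(-71/10) = -10/71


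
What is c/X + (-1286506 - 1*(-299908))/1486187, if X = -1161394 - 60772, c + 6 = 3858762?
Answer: -315482706120/82562146411 ≈ -3.8212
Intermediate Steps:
c = 3858756 (c = -6 + 3858762 = 3858756)
X = -1222166
c/X + (-1286506 - 1*(-299908))/1486187 = 3858756/(-1222166) + (-1286506 - 1*(-299908))/1486187 = 3858756*(-1/1222166) + (-1286506 + 299908)*(1/1486187) = -175398/55553 - 986598*1/1486187 = -175398/55553 - 986598/1486187 = -315482706120/82562146411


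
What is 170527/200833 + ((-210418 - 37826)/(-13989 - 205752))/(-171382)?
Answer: 1070322938598237/1260550150427941 ≈ 0.84909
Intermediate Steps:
170527/200833 + ((-210418 - 37826)/(-13989 - 205752))/(-171382) = 170527*(1/200833) - 248244/(-219741)*(-1/171382) = 170527/200833 - 248244*(-1/219741)*(-1/171382) = 170527/200833 + (82748/73247)*(-1/171382) = 170527/200833 - 41374/6276608677 = 1070322938598237/1260550150427941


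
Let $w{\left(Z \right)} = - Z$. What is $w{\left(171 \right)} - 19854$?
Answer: $-20025$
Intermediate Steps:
$w{\left(171 \right)} - 19854 = \left(-1\right) 171 - 19854 = -171 - 19854 = -20025$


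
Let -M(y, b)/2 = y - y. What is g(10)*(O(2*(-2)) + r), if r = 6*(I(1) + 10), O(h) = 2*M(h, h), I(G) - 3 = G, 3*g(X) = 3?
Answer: 84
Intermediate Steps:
g(X) = 1 (g(X) = (1/3)*3 = 1)
I(G) = 3 + G
M(y, b) = 0 (M(y, b) = -2*(y - y) = -2*0 = 0)
O(h) = 0 (O(h) = 2*0 = 0)
r = 84 (r = 6*((3 + 1) + 10) = 6*(4 + 10) = 6*14 = 84)
g(10)*(O(2*(-2)) + r) = 1*(0 + 84) = 1*84 = 84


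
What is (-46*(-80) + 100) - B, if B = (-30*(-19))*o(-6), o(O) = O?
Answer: 7200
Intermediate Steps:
B = -3420 (B = -30*(-19)*(-6) = 570*(-6) = -3420)
(-46*(-80) + 100) - B = (-46*(-80) + 100) - 1*(-3420) = (3680 + 100) + 3420 = 3780 + 3420 = 7200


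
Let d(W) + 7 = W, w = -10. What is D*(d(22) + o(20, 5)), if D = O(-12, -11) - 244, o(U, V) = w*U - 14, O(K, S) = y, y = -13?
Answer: 51143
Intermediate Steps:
d(W) = -7 + W
O(K, S) = -13
o(U, V) = -14 - 10*U (o(U, V) = -10*U - 14 = -14 - 10*U)
D = -257 (D = -13 - 244 = -257)
D*(d(22) + o(20, 5)) = -257*((-7 + 22) + (-14 - 10*20)) = -257*(15 + (-14 - 200)) = -257*(15 - 214) = -257*(-199) = 51143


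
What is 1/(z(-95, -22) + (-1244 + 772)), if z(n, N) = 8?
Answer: -1/464 ≈ -0.0021552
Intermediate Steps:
1/(z(-95, -22) + (-1244 + 772)) = 1/(8 + (-1244 + 772)) = 1/(8 - 472) = 1/(-464) = -1/464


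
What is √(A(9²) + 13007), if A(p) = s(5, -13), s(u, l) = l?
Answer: √12994 ≈ 113.99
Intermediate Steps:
A(p) = -13
√(A(9²) + 13007) = √(-13 + 13007) = √12994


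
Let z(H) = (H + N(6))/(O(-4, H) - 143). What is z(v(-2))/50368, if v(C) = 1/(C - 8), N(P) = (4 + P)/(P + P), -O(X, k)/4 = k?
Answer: -11/107737152 ≈ -1.0210e-7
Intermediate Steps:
O(X, k) = -4*k
N(P) = (4 + P)/(2*P) (N(P) = (4 + P)/((2*P)) = (4 + P)*(1/(2*P)) = (4 + P)/(2*P))
v(C) = 1/(-8 + C)
z(H) = (5/6 + H)/(-143 - 4*H) (z(H) = (H + (1/2)*(4 + 6)/6)/(-4*H - 143) = (H + (1/2)*(1/6)*10)/(-143 - 4*H) = (H + 5/6)/(-143 - 4*H) = (5/6 + H)/(-143 - 4*H))
z(v(-2))/50368 = ((-5 - 6/(-8 - 2))/(6*(143 + 4/(-8 - 2))))/50368 = ((-5 - 6/(-10))/(6*(143 + 4/(-10))))*(1/50368) = ((-5 - 6*(-1/10))/(6*(143 + 4*(-1/10))))*(1/50368) = ((-5 + 3/5)/(6*(143 - 2/5)))*(1/50368) = ((1/6)*(-22/5)/(713/5))*(1/50368) = ((1/6)*(5/713)*(-22/5))*(1/50368) = -11/2139*1/50368 = -11/107737152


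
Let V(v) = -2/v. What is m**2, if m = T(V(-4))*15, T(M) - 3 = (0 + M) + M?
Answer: 3600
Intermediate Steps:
T(M) = 3 + 2*M (T(M) = 3 + ((0 + M) + M) = 3 + (M + M) = 3 + 2*M)
m = 60 (m = (3 + 2*(-2/(-4)))*15 = (3 + 2*(-2*(-1/4)))*15 = (3 + 2*(1/2))*15 = (3 + 1)*15 = 4*15 = 60)
m**2 = 60**2 = 3600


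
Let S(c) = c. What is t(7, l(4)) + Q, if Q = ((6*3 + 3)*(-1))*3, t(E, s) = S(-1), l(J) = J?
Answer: -64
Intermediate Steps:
t(E, s) = -1
Q = -63 (Q = ((18 + 3)*(-1))*3 = (21*(-1))*3 = -21*3 = -63)
t(7, l(4)) + Q = -1 - 63 = -64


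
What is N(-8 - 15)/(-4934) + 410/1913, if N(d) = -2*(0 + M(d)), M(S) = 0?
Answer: 410/1913 ≈ 0.21432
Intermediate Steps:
N(d) = 0 (N(d) = -2*(0 + 0) = -2*0 = 0)
N(-8 - 15)/(-4934) + 410/1913 = 0/(-4934) + 410/1913 = 0*(-1/4934) + 410*(1/1913) = 0 + 410/1913 = 410/1913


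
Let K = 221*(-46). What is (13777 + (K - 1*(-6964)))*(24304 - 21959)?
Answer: 24798375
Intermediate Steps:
K = -10166
(13777 + (K - 1*(-6964)))*(24304 - 21959) = (13777 + (-10166 - 1*(-6964)))*(24304 - 21959) = (13777 + (-10166 + 6964))*2345 = (13777 - 3202)*2345 = 10575*2345 = 24798375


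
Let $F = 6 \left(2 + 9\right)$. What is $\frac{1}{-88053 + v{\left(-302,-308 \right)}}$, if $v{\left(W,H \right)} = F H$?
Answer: $- \frac{1}{108381} \approx -9.2267 \cdot 10^{-6}$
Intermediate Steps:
$F = 66$ ($F = 6 \cdot 11 = 66$)
$v{\left(W,H \right)} = 66 H$
$\frac{1}{-88053 + v{\left(-302,-308 \right)}} = \frac{1}{-88053 + 66 \left(-308\right)} = \frac{1}{-88053 - 20328} = \frac{1}{-108381} = - \frac{1}{108381}$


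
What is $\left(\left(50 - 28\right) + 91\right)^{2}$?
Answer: $12769$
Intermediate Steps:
$\left(\left(50 - 28\right) + 91\right)^{2} = \left(22 + 91\right)^{2} = 113^{2} = 12769$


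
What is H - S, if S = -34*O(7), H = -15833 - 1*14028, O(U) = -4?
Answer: -29997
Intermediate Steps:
H = -29861 (H = -15833 - 14028 = -29861)
S = 136 (S = -34*(-4) = 136)
H - S = -29861 - 1*136 = -29861 - 136 = -29997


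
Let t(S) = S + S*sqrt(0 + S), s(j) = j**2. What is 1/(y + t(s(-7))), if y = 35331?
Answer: 1/35723 ≈ 2.7993e-5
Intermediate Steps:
t(S) = S + S**(3/2) (t(S) = S + S*sqrt(S) = S + S**(3/2))
1/(y + t(s(-7))) = 1/(35331 + ((-7)**2 + ((-7)**2)**(3/2))) = 1/(35331 + (49 + 49**(3/2))) = 1/(35331 + (49 + 343)) = 1/(35331 + 392) = 1/35723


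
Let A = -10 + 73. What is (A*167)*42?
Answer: 441882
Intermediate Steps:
A = 63
(A*167)*42 = (63*167)*42 = 10521*42 = 441882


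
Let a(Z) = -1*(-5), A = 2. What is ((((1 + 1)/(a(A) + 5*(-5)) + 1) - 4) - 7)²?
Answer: 10201/100 ≈ 102.01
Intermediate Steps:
a(Z) = 5
((((1 + 1)/(a(A) + 5*(-5)) + 1) - 4) - 7)² = ((((1 + 1)/(5 + 5*(-5)) + 1) - 4) - 7)² = (((2/(5 - 25) + 1) - 4) - 7)² = (((2/(-20) + 1) - 4) - 7)² = (((2*(-1/20) + 1) - 4) - 7)² = (((-⅒ + 1) - 4) - 7)² = ((9/10 - 4) - 7)² = (-31/10 - 7)² = (-101/10)² = 10201/100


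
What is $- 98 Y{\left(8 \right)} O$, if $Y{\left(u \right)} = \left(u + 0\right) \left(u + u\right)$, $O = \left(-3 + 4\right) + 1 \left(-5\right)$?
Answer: $50176$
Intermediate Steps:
$O = -4$ ($O = 1 - 5 = -4$)
$Y{\left(u \right)} = 2 u^{2}$ ($Y{\left(u \right)} = u 2 u = 2 u^{2}$)
$- 98 Y{\left(8 \right)} O = - 98 \cdot 2 \cdot 8^{2} \left(-4\right) = - 98 \cdot 2 \cdot 64 \left(-4\right) = \left(-98\right) 128 \left(-4\right) = \left(-12544\right) \left(-4\right) = 50176$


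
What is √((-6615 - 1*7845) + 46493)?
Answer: √32033 ≈ 178.98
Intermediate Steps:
√((-6615 - 1*7845) + 46493) = √((-6615 - 7845) + 46493) = √(-14460 + 46493) = √32033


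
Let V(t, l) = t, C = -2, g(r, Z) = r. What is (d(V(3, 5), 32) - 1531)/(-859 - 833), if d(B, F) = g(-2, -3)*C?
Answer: 509/564 ≈ 0.90248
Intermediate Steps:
d(B, F) = 4 (d(B, F) = -2*(-2) = 4)
(d(V(3, 5), 32) - 1531)/(-859 - 833) = (4 - 1531)/(-859 - 833) = -1527/(-1692) = -1527*(-1/1692) = 509/564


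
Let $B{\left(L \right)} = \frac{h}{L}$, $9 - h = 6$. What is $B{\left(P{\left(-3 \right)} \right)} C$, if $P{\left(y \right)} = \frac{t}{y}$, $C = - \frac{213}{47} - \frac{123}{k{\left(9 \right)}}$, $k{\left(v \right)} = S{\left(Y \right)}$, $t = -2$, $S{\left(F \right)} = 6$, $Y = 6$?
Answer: $- \frac{21177}{188} \approx -112.64$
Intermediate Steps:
$h = 3$ ($h = 9 - 6 = 3$)
$k{\left(v \right)} = 6$
$C = - \frac{2353}{94}$ ($C = - \frac{213}{47} - \frac{123}{6} = \left(-213\right) \frac{1}{47} - \frac{41}{2} = - \frac{213}{47} - \frac{41}{2} = - \frac{2353}{94} \approx -25.032$)
$P{\left(y \right)} = - \frac{2}{y}$
$B{\left(L \right)} = \frac{3}{L}$
$B{\left(P{\left(-3 \right)} \right)} C = \frac{3}{\left(-2\right) \frac{1}{-3}} \left(- \frac{2353}{94}\right) = \frac{3}{\left(-2\right) \left(- \frac{1}{3}\right)} \left(- \frac{2353}{94}\right) = \frac{3}{\frac{2}{3}} \left(- \frac{2353}{94}\right) = 3 \cdot \frac{3}{2} \left(- \frac{2353}{94}\right) = \frac{9}{2} \left(- \frac{2353}{94}\right) = - \frac{21177}{188}$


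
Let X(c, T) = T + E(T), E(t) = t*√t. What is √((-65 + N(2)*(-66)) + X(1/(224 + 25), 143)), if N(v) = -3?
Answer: √(276 + 143*√143) ≈ 44.565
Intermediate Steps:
E(t) = t^(3/2)
X(c, T) = T + T^(3/2)
√((-65 + N(2)*(-66)) + X(1/(224 + 25), 143)) = √((-65 - 3*(-66)) + (143 + 143^(3/2))) = √((-65 + 198) + (143 + 143*√143)) = √(133 + (143 + 143*√143)) = √(276 + 143*√143)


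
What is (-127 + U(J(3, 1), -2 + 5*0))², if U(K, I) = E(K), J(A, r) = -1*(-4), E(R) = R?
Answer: 15129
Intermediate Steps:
J(A, r) = 4
U(K, I) = K
(-127 + U(J(3, 1), -2 + 5*0))² = (-127 + 4)² = (-123)² = 15129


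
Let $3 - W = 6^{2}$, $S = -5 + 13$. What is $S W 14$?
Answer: $-3696$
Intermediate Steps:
$S = 8$
$W = -33$ ($W = 3 - 6^{2} = 3 - 36 = -33$)
$S W 14 = 8 \left(-33\right) 14 = \left(-264\right) 14 = -3696$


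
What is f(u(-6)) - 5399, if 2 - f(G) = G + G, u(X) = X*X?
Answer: -5469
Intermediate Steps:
u(X) = X²
f(G) = 2 - 2*G (f(G) = 2 - (G + G) = 2 - 2*G)
f(u(-6)) - 5399 = (2 - 2*(-6)²) - 5399 = (2 - 2*36) - 5399 = (2 - 72) - 5399 = -70 - 5399 = -5469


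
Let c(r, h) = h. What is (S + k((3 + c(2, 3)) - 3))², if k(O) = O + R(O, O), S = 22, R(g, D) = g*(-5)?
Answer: 100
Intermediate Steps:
R(g, D) = -5*g
k(O) = -4*O (k(O) = O - 5*O = -4*O)
(S + k((3 + c(2, 3)) - 3))² = (22 - 4*((3 + 3) - 3))² = (22 - 4*(6 - 3))² = (22 - 4*3)² = (22 - 12)² = 10² = 100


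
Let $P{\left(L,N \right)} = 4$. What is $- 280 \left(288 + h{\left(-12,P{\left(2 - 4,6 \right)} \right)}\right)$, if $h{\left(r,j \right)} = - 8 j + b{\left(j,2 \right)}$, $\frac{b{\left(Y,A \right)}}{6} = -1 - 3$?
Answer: $-64960$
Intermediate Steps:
$b{\left(Y,A \right)} = -24$ ($b{\left(Y,A \right)} = 6 \left(-1 - 3\right) = 6 \left(-4\right) = -24$)
$h{\left(r,j \right)} = -24 - 8 j$ ($h{\left(r,j \right)} = - 8 j - 24 = -24 - 8 j$)
$- 280 \left(288 + h{\left(-12,P{\left(2 - 4,6 \right)} \right)}\right) = - 280 \left(288 - 56\right) = \left(-280\right) 232 = -64960$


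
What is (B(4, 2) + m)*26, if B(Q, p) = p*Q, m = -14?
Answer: -156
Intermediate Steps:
B(Q, p) = Q*p
(B(4, 2) + m)*26 = (4*2 - 14)*26 = (8 - 14)*26 = -6*26 = -156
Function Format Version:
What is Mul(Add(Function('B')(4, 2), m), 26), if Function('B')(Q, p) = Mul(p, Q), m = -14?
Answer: -156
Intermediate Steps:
Function('B')(Q, p) = Mul(Q, p)
Mul(Add(Function('B')(4, 2), m), 26) = Mul(Add(Mul(4, 2), -14), 26) = Mul(Add(8, -14), 26) = Mul(-6, 26) = -156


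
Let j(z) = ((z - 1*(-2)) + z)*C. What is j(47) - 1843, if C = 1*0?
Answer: -1843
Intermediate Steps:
C = 0
j(z) = 0 (j(z) = ((z - 1*(-2)) + z)*0 = ((z + 2) + z)*0 = ((2 + z) + z)*0 = (2 + 2*z)*0 = 0)
j(47) - 1843 = 0 - 1843 = -1843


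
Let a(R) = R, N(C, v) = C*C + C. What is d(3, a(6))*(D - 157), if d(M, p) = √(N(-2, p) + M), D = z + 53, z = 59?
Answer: -45*√5 ≈ -100.62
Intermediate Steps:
N(C, v) = C + C² (N(C, v) = C² + C = C + C²)
D = 112 (D = 59 + 53 = 112)
d(M, p) = √(2 + M) (d(M, p) = √(-2*(1 - 2) + M) = √(-2*(-1) + M) = √(2 + M))
d(3, a(6))*(D - 157) = √(2 + 3)*(112 - 157) = √5*(-45) = -45*√5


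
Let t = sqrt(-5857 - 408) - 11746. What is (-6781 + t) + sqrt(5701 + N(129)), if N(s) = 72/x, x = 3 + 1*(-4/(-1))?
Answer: -18527 + sqrt(279853)/7 + I*sqrt(6265) ≈ -18451.0 + 79.152*I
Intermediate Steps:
x = 7 (x = 3 + 1*(-4*(-1)) = 3 + 1*4 = 3 + 4 = 7)
N(s) = 72/7
t = -11746 + I*sqrt(6265) (t = sqrt(-6265) - 11746 = I*sqrt(6265) - 11746 = -11746 + I*sqrt(6265) ≈ -11746.0 + 79.152*I)
(-6781 + t) + sqrt(5701 + N(129)) = (-6781 + (-11746 + I*sqrt(6265))) + sqrt(5701 + 72/7) = (-18527 + I*sqrt(6265)) + sqrt(39979/7) = (-18527 + I*sqrt(6265)) + sqrt(279853)/7 = -18527 + sqrt(279853)/7 + I*sqrt(6265)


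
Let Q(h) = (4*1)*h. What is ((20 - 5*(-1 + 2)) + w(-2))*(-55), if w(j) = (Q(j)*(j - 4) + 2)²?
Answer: -138325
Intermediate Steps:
Q(h) = 4*h
w(j) = (2 + 4*j*(-4 + j))² (w(j) = ((4*j)*(j - 4) + 2)² = ((4*j)*(-4 + j) + 2)² = (4*j*(-4 + j) + 2)² = (2 + 4*j*(-4 + j))²)
((20 - 5*(-1 + 2)) + w(-2))*(-55) = ((20 - 5*(-1 + 2)) + 4*(1 - 8*(-2) + 2*(-2)²)²)*(-55) = ((20 - 5*1) + 4*(1 + 16 + 2*4)²)*(-55) = ((20 - 5) + 4*(1 + 16 + 8)²)*(-55) = (15 + 4*25²)*(-55) = (15 + 4*625)*(-55) = (15 + 2500)*(-55) = 2515*(-55) = -138325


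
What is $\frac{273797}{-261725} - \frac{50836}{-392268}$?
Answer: $- \frac{23524187374}{25666585575} \approx -0.91653$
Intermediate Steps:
$\frac{273797}{-261725} - \frac{50836}{-392268} = 273797 \left(- \frac{1}{261725}\right) - - \frac{12709}{98067} = - \frac{273797}{261725} + \frac{12709}{98067} = - \frac{23524187374}{25666585575}$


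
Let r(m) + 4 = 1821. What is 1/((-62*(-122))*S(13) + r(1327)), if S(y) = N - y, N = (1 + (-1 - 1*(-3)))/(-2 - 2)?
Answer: -1/102188 ≈ -9.7859e-6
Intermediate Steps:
r(m) = 1817 (r(m) = -4 + 1821 = 1817)
N = -¾ (N = (1 + (-1 + 3))/(-4) = (1 + 2)*(-¼) = 3*(-¼) = -¾ ≈ -0.75000)
S(y) = -¾ - y
1/((-62*(-122))*S(13) + r(1327)) = 1/((-62*(-122))*(-¾ - 1*13) + 1817) = 1/(7564*(-¾ - 13) + 1817) = 1/(7564*(-55/4) + 1817) = 1/(-104005 + 1817) = 1/(-102188) = -1/102188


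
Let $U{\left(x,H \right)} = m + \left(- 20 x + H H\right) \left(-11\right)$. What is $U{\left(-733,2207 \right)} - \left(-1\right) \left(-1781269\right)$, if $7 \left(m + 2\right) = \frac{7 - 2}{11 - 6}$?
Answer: $- \frac{388653089}{7} \approx -5.5522 \cdot 10^{7}$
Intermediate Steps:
$m = - \frac{13}{7}$ ($m = -2 + \frac{\left(7 - 2\right) \frac{1}{11 - 6}}{7} = -2 + \frac{5 \cdot \frac{1}{5}}{7} = -2 + \frac{1}{7} \cdot 1 = -2 + \frac{1}{7} = - \frac{13}{7} \approx -1.8571$)
$U{\left(x,H \right)} = - \frac{13}{7} - 11 H^{2} + 220 x$ ($U{\left(x,H \right)} = - \frac{13}{7} + \left(- 20 x + H H\right) \left(-11\right) = - \frac{13}{7} + \left(- 20 x + H^{2}\right) \left(-11\right) = - \frac{13}{7} + \left(H^{2} - 20 x\right) \left(-11\right) = - \frac{13}{7} - \left(- 220 x + 11 H^{2}\right) = - \frac{13}{7} - 11 H^{2} + 220 x$)
$U{\left(-733,2207 \right)} - \left(-1\right) \left(-1781269\right) = \left(- \frac{13}{7} - 11 \cdot 2207^{2} + 220 \left(-733\right)\right) - \left(-1\right) \left(-1781269\right) = \left(- \frac{13}{7} - 53579339 - 161260\right) - 1781269 = - \frac{376184206}{7} - 1781269 = - \frac{388653089}{7}$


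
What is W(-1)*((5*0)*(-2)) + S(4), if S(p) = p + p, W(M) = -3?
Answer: 8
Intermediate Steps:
S(p) = 2*p
W(-1)*((5*0)*(-2)) + S(4) = -3*5*0*(-2) + 2*4 = -0*(-2) + 8 = -3*0 + 8 = 0 + 8 = 8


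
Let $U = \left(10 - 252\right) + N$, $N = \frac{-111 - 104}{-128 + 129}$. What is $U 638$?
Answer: $-291566$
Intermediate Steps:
$N = -215$ ($N = - \frac{215}{1} = \left(-215\right) 1 = -215$)
$U = -457$ ($U = \left(10 - 252\right) - 215 = -242 - 215 = -457$)
$U 638 = \left(-457\right) 638 = -291566$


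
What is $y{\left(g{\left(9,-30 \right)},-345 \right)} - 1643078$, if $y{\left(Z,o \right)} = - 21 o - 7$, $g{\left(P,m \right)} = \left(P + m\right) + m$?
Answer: $-1635840$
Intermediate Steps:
$g{\left(P,m \right)} = P + 2 m$
$y{\left(Z,o \right)} = -7 - 21 o$
$y{\left(g{\left(9,-30 \right)},-345 \right)} - 1643078 = \left(-7 - -7245\right) - 1643078 = \left(-7 + 7245\right) - 1643078 = 7238 - 1643078 = -1635840$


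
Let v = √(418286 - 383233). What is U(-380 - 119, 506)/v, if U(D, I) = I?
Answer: 506*√35053/35053 ≈ 2.7026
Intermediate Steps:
v = √35053 ≈ 187.22
U(-380 - 119, 506)/v = 506/(√35053) = 506*(√35053/35053) = 506*√35053/35053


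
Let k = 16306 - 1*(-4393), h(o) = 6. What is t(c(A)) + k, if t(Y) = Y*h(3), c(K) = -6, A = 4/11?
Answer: 20663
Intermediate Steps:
A = 4/11 (A = 4*(1/11) = 4/11 ≈ 0.36364)
k = 20699 (k = 16306 + 4393 = 20699)
t(Y) = 6*Y (t(Y) = Y*6 = 6*Y)
t(c(A)) + k = 6*(-6) + 20699 = -36 + 20699 = 20663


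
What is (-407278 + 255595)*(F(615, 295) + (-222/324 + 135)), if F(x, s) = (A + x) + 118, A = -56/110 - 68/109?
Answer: -14177762330977/107910 ≈ -1.3139e+8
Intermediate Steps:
A = -6792/5995 (A = -56*1/110 - 68*1/109 = -28/55 - 68/109 = -6792/5995 ≈ -1.1329)
F(x, s) = 700618/5995 + x (F(x, s) = (-6792/5995 + x) + 118 = 700618/5995 + x)
(-407278 + 255595)*(F(615, 295) + (-222/324 + 135)) = (-407278 + 255595)*((700618/5995 + 615) + (-222/324 + 135)) = -151683*(4387543/5995 + ((1/324)*(-222) + 135)) = -151683*(4387543/5995 + (-37/54 + 135)) = -151683*(4387543/5995 + 7253/54) = -151683*280409057/323730 = -14177762330977/107910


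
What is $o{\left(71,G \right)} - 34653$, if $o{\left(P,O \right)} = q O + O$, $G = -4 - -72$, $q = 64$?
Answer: $-30233$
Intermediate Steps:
$G = 68$ ($G = -4 + 72 = 68$)
$o{\left(P,O \right)} = 65 O$ ($o{\left(P,O \right)} = 64 O + O = 65 O$)
$o{\left(71,G \right)} - 34653 = 65 \cdot 68 - 34653 = 4420 - 34653 = -30233$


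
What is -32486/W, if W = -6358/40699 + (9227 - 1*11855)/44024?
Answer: 14551557740284/96715391 ≈ 1.5046e+5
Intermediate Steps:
W = -96715391/447933194 (W = -6358*1/40699 + (9227 - 11855)*(1/44024) = -6358/40699 - 2628*1/44024 = -6358/40699 - 657/11006 = -96715391/447933194 ≈ -0.21591)
-32486/W = -32486/(-96715391/447933194) = -32486*(-447933194/96715391) = 14551557740284/96715391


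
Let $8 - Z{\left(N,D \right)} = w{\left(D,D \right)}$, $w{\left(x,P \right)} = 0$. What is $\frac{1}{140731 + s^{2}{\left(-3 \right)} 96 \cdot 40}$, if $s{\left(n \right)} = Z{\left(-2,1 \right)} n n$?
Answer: $\frac{1}{20047291} \approx 4.9882 \cdot 10^{-8}$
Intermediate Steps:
$Z{\left(N,D \right)} = 8$ ($Z{\left(N,D \right)} = 8 - 0 = 8 + 0 = 8$)
$s{\left(n \right)} = 8 n^{2}$ ($s{\left(n \right)} = 8 n n = 8 n^{2}$)
$\frac{1}{140731 + s^{2}{\left(-3 \right)} 96 \cdot 40} = \frac{1}{140731 + \left(8 \left(-3\right)^{2}\right)^{2} \cdot 96 \cdot 40} = \frac{1}{140731 + \left(8 \cdot 9\right)^{2} \cdot 96 \cdot 40} = \frac{1}{140731 + 72^{2} \cdot 96 \cdot 40} = \frac{1}{140731 + 5184 \cdot 96 \cdot 40} = \frac{1}{140731 + 497664 \cdot 40} = \frac{1}{140731 + 19906560} = \frac{1}{20047291}$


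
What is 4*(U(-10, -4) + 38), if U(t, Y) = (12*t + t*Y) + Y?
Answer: -184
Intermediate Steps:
U(t, Y) = Y + 12*t + Y*t (U(t, Y) = (12*t + Y*t) + Y = Y + 12*t + Y*t)
4*(U(-10, -4) + 38) = 4*((-4 + 12*(-10) - 4*(-10)) + 38) = 4*((-4 - 120 + 40) + 38) = 4*(-84 + 38) = 4*(-46) = -184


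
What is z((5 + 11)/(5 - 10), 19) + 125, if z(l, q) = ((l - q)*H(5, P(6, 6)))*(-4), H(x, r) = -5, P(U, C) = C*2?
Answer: -319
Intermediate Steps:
P(U, C) = 2*C
z(l, q) = -20*q + 20*l (z(l, q) = ((l - q)*(-5))*(-4) = (-5*l + 5*q)*(-4) = -20*q + 20*l)
z((5 + 11)/(5 - 10), 19) + 125 = (-20*19 + 20*((5 + 11)/(5 - 10))) + 125 = (-380 + 20*(16/(-5))) + 125 = (-380 + 20*(16*(-1/5))) + 125 = (-380 + 20*(-16/5)) + 125 = (-380 - 64) + 125 = -444 + 125 = -319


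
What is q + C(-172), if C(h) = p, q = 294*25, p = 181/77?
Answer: 566131/77 ≈ 7352.4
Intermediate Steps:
p = 181/77 (p = 181*(1/77) = 181/77 ≈ 2.3507)
q = 7350
C(h) = 181/77
q + C(-172) = 7350 + 181/77 = 566131/77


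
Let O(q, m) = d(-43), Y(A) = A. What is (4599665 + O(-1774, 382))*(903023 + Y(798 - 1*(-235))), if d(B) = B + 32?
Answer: 4158344796624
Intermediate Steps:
d(B) = 32 + B
O(q, m) = -11 (O(q, m) = 32 - 43 = -11)
(4599665 + O(-1774, 382))*(903023 + Y(798 - 1*(-235))) = (4599665 - 11)*(903023 + (798 - 1*(-235))) = 4599654*(903023 + (798 + 235)) = 4599654*(903023 + 1033) = 4599654*904056 = 4158344796624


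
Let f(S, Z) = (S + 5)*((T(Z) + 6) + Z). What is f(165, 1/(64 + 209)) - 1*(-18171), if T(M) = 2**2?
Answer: 5424953/273 ≈ 19872.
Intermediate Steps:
T(M) = 4
f(S, Z) = (5 + S)*(10 + Z) (f(S, Z) = (S + 5)*((4 + 6) + Z) = (5 + S)*(10 + Z))
f(165, 1/(64 + 209)) - 1*(-18171) = (50 + 5/(64 + 209) + 10*165 + 165/(64 + 209)) - 1*(-18171) = (50 + 5/273 + 1650 + 165/273) + 18171 = (50 + 5*(1/273) + 1650 + 165*(1/273)) + 18171 = (50 + 5/273 + 1650 + 55/91) + 18171 = 464270/273 + 18171 = 5424953/273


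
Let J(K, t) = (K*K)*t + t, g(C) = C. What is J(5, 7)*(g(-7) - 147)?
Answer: -28028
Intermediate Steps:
J(K, t) = t + t*K**2 (J(K, t) = K**2*t + t = t*K**2 + t = t + t*K**2)
J(5, 7)*(g(-7) - 147) = (7*(1 + 5**2))*(-7 - 147) = (7*(1 + 25))*(-154) = (7*26)*(-154) = 182*(-154) = -28028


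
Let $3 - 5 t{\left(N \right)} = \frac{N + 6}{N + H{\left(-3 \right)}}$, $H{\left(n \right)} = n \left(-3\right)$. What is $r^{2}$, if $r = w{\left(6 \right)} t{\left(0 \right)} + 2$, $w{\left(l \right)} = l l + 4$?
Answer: $\frac{3844}{9} \approx 427.11$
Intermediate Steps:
$H{\left(n \right)} = - 3 n$
$t{\left(N \right)} = \frac{3}{5} - \frac{6 + N}{5 \left(9 + N\right)}$ ($t{\left(N \right)} = \frac{3}{5} - \frac{\left(N + 6\right) \frac{1}{N - -9}}{5} = \frac{3}{5} - \frac{\left(6 + N\right) \frac{1}{N + 9}}{5} = \frac{3}{5} - \frac{\left(6 + N\right) \frac{1}{9 + N}}{5} = \frac{3}{5} - \frac{\frac{1}{9 + N} \left(6 + N\right)}{5} = \frac{3}{5} - \frac{6 + N}{5 \left(9 + N\right)}$)
$w{\left(l \right)} = 4 + l^{2}$ ($w{\left(l \right)} = l^{2} + 4 = 4 + l^{2}$)
$r = \frac{62}{3}$ ($r = \left(4 + 6^{2}\right) \frac{21 + 2 \cdot 0}{5 \left(9 + 0\right)} + 2 = \left(4 + 36\right) \frac{21 + 0}{5 \cdot 9} + 2 = 40 \cdot \frac{1}{5} \cdot \frac{1}{9} \cdot 21 + 2 = 40 \cdot \frac{7}{15} + 2 = \frac{56}{3} + 2 = \frac{62}{3} \approx 20.667$)
$r^{2} = \left(\frac{62}{3}\right)^{2} = \frac{3844}{9}$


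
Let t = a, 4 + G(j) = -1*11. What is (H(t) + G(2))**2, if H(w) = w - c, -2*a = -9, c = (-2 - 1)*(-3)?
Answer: 1521/4 ≈ 380.25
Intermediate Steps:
G(j) = -15 (G(j) = -4 - 1*11 = -4 - 11 = -15)
c = 9 (c = -3*(-3) = 9)
a = 9/2 (a = -1/2*(-9) = 9/2 ≈ 4.5000)
t = 9/2 ≈ 4.5000
H(w) = -9 + w (H(w) = w - 1*9 = w - 9 = -9 + w)
(H(t) + G(2))**2 = ((-9 + 9/2) - 15)**2 = (-9/2 - 15)**2 = (-39/2)**2 = 1521/4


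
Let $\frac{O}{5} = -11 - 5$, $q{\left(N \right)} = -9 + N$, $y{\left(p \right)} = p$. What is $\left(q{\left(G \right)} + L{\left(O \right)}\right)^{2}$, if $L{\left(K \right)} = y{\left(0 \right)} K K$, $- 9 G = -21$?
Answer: $\frac{400}{9} \approx 44.444$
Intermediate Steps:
$G = \frac{7}{3}$ ($G = \left(- \frac{1}{9}\right) \left(-21\right) = \frac{7}{3} \approx 2.3333$)
$O = -80$ ($O = 5 \left(-11 - 5\right) = 5 \left(-16\right) = -80$)
$L{\left(K \right)} = 0$ ($L{\left(K \right)} = 0 K K = 0 K = 0$)
$\left(q{\left(G \right)} + L{\left(O \right)}\right)^{2} = \left(\left(-9 + \frac{7}{3}\right) + 0\right)^{2} = \left(- \frac{20}{3} + 0\right)^{2} = \left(- \frac{20}{3}\right)^{2} = \frac{400}{9}$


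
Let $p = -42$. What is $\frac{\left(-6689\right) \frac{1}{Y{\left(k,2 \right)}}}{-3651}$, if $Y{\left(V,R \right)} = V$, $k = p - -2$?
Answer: $- \frac{6689}{146040} \approx -0.045803$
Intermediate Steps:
$k = -40$ ($k = -42 - -2 = -42 + 2 = -40$)
$\frac{\left(-6689\right) \frac{1}{Y{\left(k,2 \right)}}}{-3651} = \frac{\left(-6689\right) \frac{1}{-40}}{-3651} = \left(-6689\right) \left(- \frac{1}{40}\right) \left(- \frac{1}{3651}\right) = \frac{6689}{40} \left(- \frac{1}{3651}\right) = - \frac{6689}{146040}$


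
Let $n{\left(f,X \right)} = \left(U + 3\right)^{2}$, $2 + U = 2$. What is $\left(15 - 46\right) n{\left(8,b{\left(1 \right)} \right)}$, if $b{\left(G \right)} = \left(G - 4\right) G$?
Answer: $-279$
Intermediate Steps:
$U = 0$ ($U = -2 + 2 = 0$)
$b{\left(G \right)} = G \left(-4 + G\right)$ ($b{\left(G \right)} = \left(-4 + G\right) G = G \left(-4 + G\right)$)
$n{\left(f,X \right)} = 9$ ($n{\left(f,X \right)} = \left(0 + 3\right)^{2} = 3^{2} = 9$)
$\left(15 - 46\right) n{\left(8,b{\left(1 \right)} \right)} = \left(15 - 46\right) 9 = \left(-31\right) 9 = -279$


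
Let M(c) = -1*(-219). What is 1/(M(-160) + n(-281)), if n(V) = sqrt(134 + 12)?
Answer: 3/655 - sqrt(146)/47815 ≈ 0.0043274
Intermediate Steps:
M(c) = 219
n(V) = sqrt(146)
1/(M(-160) + n(-281)) = 1/(219 + sqrt(146))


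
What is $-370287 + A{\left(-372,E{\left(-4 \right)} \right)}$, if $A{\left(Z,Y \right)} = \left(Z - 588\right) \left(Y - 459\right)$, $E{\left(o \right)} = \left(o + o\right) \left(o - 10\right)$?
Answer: $-37167$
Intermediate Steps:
$E{\left(o \right)} = 2 o \left(-10 + o\right)$
$A{\left(Z,Y \right)} = \left(-588 + Z\right) \left(-459 + Y\right)$ ($A{\left(Z,Y \right)} = \left(-588 + Z\right) \left(Y - 459\right) = \left(-588 + Z\right) \left(-459 + Y\right)$)
$-370287 + A{\left(-372,E{\left(-4 \right)} \right)} = -370287 + \left(269892 - 588 \cdot 2 \left(-4\right) \left(-10 - 4\right) - -170748 + 2 \left(-4\right) \left(-10 - 4\right) \left(-372\right)\right) = -370287 + \left(269892 - 588 \cdot 2 \left(-4\right) \left(-14\right) + 170748 + 2 \left(-4\right) \left(-14\right) \left(-372\right)\right) = -370287 + \left(269892 - 65856 + 170748 + 112 \left(-372\right)\right) = -370287 + \left(269892 - 65856 + 170748 - 41664\right) = -370287 + 333120 = -37167$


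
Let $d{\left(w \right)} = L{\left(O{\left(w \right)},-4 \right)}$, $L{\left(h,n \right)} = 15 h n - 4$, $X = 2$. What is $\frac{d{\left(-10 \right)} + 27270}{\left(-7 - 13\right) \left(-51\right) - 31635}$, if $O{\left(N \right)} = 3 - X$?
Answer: $- \frac{27206}{30615} \approx -0.88865$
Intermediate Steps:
$O{\left(N \right)} = 1$ ($O{\left(N \right)} = 3 - 2 = 1$)
$L{\left(h,n \right)} = -4 + 15 h n$ ($L{\left(h,n \right)} = 15 h n - 4 = -4 + 15 h n$)
$d{\left(w \right)} = -64$ ($d{\left(w \right)} = -4 + 15 \cdot 1 \left(-4\right) = -4 - 60 = -64$)
$\frac{d{\left(-10 \right)} + 27270}{\left(-7 - 13\right) \left(-51\right) - 31635} = \frac{-64 + 27270}{\left(-7 - 13\right) \left(-51\right) - 31635} = \frac{27206}{\left(-20\right) \left(-51\right) - 31635} = \frac{27206}{1020 - 31635} = \frac{27206}{-30615} = 27206 \left(- \frac{1}{30615}\right) = - \frac{27206}{30615}$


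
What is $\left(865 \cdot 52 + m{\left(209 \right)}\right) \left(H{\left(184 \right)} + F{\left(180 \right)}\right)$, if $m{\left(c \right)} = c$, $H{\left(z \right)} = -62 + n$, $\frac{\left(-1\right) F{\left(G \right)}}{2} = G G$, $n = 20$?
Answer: $-2930145138$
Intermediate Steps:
$F{\left(G \right)} = - 2 G^{2}$ ($F{\left(G \right)} = - 2 G G = - 2 G^{2}$)
$H{\left(z \right)} = -42$ ($H{\left(z \right)} = -62 + 20 = -42$)
$\left(865 \cdot 52 + m{\left(209 \right)}\right) \left(H{\left(184 \right)} + F{\left(180 \right)}\right) = \left(865 \cdot 52 + 209\right) \left(-42 - 2 \cdot 180^{2}\right) = \left(44980 + 209\right) \left(-42 - 64800\right) = 45189 \left(-42 - 64800\right) = 45189 \left(-64842\right) = -2930145138$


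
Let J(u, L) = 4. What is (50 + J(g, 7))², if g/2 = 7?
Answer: 2916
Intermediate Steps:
g = 14 (g = 2*7 = 14)
(50 + J(g, 7))² = (50 + 4)² = 54² = 2916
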